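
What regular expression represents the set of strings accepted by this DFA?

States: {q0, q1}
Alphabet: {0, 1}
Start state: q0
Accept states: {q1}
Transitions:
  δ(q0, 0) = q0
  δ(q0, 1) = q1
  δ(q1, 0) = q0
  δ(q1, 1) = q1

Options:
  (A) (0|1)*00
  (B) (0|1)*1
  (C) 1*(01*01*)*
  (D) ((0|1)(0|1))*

Check each option against the DFA on short strings; one disagreement eliminates an option:
  (A) (0|1)*00: on '1' the DFA goes q0 → q1 and accepts (q1 ∈ Accept), but the regex does not match it → eliminate
  (B) (0|1)*1: agrees with the DFA on every string of length ≤ 6
  (C) 1*(01*01*)*: on ε the DFA stays in q0 and rejects (q0 ∉ Accept), but the regex matches it → eliminate
  (D) ((0|1)(0|1))*: on ε the DFA stays in q0 and rejects (q0 ∉ Accept), but the regex matches it → eliminate
Only (B) is consistent with the DFA.
(B) (0|1)*1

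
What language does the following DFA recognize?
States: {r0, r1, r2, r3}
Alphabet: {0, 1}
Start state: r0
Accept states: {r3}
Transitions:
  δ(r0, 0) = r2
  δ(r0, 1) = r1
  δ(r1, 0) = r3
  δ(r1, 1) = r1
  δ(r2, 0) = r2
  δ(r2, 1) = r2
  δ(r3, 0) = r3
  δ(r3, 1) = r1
Testing a few strings:
  '0111' → reject
  '1' → reject
  '01' → reject
  '0' → reject
State roles: r0=no input read; r1=started with 1, last symbol 1; r2=started with 0 (dead); r3=started with 1, last symbol 0
All binary strings that start with 1 and end with 0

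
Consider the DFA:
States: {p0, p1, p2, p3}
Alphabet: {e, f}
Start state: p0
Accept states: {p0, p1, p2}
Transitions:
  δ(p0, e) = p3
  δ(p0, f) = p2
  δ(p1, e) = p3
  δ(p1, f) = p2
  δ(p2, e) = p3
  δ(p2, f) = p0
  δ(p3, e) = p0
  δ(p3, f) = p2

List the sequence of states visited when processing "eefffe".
read 'e': p0 → p3
  read 'e': p3 → p0
  read 'f': p0 → p2
  read 'f': p2 → p0
  read 'f': p0 → p2
  read 'e': p2 → p3
p0 -> p3 -> p0 -> p2 -> p0 -> p2 -> p3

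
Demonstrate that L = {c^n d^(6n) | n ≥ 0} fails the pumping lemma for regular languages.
Assume L is regular with pumping length p. Idea: pumping the c-block breaks the 1:6 ratio.
Choose s = c^p d^(6p) (length 7p ≥ p). By the pumping lemma, s = xyz with |xy| ≤ p, |y| > 0, so y = c^k with k ≥ 1. Then xy²z = c^(p+k) d^(6p). For this to be in L we would need 6p = 6(p+k), i.e. 6k = 0, contradicting k ≥ 1. So xy²z ∉ L.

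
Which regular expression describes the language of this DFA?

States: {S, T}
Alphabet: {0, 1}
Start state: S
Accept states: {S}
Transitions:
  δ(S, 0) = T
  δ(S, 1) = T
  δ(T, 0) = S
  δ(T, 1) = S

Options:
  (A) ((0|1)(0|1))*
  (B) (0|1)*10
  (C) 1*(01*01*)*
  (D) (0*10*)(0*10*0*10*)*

Check each option against the DFA on short strings; one disagreement eliminates an option:
  (A) ((0|1)(0|1))*: agrees with the DFA on every string of length ≤ 6
  (B) (0|1)*10: on ε the DFA stays in S and accepts (S ∈ Accept), but the regex does not match it → eliminate
  (C) 1*(01*01*)*: on '1' the DFA goes S → T and rejects (T ∉ Accept), but the regex matches it → eliminate
  (D) (0*10*)(0*10*0*10*)*: on ε the DFA stays in S and accepts (S ∈ Accept), but the regex does not match it → eliminate
Only (A) is consistent with the DFA.
(A) ((0|1)(0|1))*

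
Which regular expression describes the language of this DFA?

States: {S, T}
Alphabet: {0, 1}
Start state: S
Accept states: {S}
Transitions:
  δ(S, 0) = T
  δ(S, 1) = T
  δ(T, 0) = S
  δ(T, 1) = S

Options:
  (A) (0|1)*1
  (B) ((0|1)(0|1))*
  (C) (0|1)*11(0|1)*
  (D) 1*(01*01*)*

Check each option against the DFA on short strings; one disagreement eliminates an option:
  (A) (0|1)*1: on ε the DFA stays in S and accepts (S ∈ Accept), but the regex does not match it → eliminate
  (B) ((0|1)(0|1))*: agrees with the DFA on every string of length ≤ 6
  (C) (0|1)*11(0|1)*: on ε the DFA stays in S and accepts (S ∈ Accept), but the regex does not match it → eliminate
  (D) 1*(01*01*)*: on '1' the DFA goes S → T and rejects (T ∉ Accept), but the regex matches it → eliminate
Only (B) is consistent with the DFA.
(B) ((0|1)(0|1))*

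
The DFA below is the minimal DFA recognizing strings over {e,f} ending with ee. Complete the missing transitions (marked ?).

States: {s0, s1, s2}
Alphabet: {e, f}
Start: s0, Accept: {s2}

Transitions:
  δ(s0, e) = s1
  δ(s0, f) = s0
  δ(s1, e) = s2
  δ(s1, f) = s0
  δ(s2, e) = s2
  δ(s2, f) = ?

From the language and accept set, identify what each state tracks — s0: last symbol not e; s1: one trailing e; s2: two trailing e's.
Each missing δ(q, a) is the state matching the new tracked value after reading a.
δ(s2, f) = s0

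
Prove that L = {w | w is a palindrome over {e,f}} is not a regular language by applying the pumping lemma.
Assume L is regular with pumping length p. Idea: pumping the leading e-block breaks the symmetry.
Choose s = e^p f e^p (a palindrome of length 2p+1 ≥ p). By the pumping lemma, s = xyz with |xy| ≤ p, |y| > 0, so y = e^k with k > 0 (xy lies entirely in the first e^p). Then xy²z = e^(p+k) f e^p, which is not a palindrome since p+k ≠ p.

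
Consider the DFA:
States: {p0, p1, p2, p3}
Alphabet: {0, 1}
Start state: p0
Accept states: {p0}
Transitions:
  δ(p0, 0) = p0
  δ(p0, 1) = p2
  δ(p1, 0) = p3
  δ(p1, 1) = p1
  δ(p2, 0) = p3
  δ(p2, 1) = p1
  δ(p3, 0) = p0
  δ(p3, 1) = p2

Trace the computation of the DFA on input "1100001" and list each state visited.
read '1': p0 → p2
  read '1': p2 → p1
  read '0': p1 → p3
  read '0': p3 → p0
  read '0': p0 → p0
  read '0': p0 → p0
  read '1': p0 → p2
p0 -> p2 -> p1 -> p3 -> p0 -> p0 -> p0 -> p2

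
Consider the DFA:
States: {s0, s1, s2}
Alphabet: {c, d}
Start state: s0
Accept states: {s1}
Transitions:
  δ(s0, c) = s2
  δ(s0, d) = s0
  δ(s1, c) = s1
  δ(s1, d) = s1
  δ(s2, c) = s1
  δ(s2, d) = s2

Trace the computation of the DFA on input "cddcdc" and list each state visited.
read 'c': s0 → s2
  read 'd': s2 → s2
  read 'd': s2 → s2
  read 'c': s2 → s1
  read 'd': s1 → s1
  read 'c': s1 → s1
s0 -> s2 -> s2 -> s2 -> s1 -> s1 -> s1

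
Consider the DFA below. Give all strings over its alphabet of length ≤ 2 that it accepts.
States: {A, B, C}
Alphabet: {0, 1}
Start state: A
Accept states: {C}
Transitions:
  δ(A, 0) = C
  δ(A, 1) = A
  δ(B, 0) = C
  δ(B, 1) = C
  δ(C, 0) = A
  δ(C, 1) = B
0, 10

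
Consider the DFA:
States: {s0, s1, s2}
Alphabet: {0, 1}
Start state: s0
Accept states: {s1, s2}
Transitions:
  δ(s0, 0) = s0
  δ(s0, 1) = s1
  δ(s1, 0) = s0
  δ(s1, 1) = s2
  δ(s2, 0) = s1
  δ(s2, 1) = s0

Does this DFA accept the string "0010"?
Processing string "0010":
  s0 --0--> s0
  s0 --0--> s0
  s0 --1--> s1
  s1 --0--> s0
Final state: s0
Accept states: {s1, s2}
No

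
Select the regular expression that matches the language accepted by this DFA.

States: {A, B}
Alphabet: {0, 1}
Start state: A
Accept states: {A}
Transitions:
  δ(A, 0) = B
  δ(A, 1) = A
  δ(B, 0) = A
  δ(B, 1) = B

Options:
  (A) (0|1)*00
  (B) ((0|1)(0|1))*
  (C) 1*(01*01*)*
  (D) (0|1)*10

Check each option against the DFA on short strings; one disagreement eliminates an option:
  (A) (0|1)*00: on ε the DFA stays in A and accepts (A ∈ Accept), but the regex does not match it → eliminate
  (B) ((0|1)(0|1))*: on '1' the DFA goes A → A and accepts (A ∈ Accept), but the regex does not match it → eliminate
  (C) 1*(01*01*)*: agrees with the DFA on every string of length ≤ 6
  (D) (0|1)*10: on ε the DFA stays in A and accepts (A ∈ Accept), but the regex does not match it → eliminate
Only (C) is consistent with the DFA.
(C) 1*(01*01*)*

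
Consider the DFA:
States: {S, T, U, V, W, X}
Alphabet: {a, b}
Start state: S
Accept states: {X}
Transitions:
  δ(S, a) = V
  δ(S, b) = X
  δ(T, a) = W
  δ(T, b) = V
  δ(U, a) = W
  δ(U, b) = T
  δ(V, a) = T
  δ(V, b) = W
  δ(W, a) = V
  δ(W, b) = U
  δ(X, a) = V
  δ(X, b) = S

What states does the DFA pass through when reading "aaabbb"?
read 'a': S → V
  read 'a': V → T
  read 'a': T → W
  read 'b': W → U
  read 'b': U → T
  read 'b': T → V
S -> V -> T -> W -> U -> T -> V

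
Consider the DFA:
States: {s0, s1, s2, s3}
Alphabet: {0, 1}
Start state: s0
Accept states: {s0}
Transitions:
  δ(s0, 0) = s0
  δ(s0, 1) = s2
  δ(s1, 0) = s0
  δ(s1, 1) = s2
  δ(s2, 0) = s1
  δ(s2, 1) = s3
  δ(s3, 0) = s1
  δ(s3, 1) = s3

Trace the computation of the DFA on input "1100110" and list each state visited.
read '1': s0 → s2
  read '1': s2 → s3
  read '0': s3 → s1
  read '0': s1 → s0
  read '1': s0 → s2
  read '1': s2 → s3
  read '0': s3 → s1
s0 -> s2 -> s3 -> s1 -> s0 -> s2 -> s3 -> s1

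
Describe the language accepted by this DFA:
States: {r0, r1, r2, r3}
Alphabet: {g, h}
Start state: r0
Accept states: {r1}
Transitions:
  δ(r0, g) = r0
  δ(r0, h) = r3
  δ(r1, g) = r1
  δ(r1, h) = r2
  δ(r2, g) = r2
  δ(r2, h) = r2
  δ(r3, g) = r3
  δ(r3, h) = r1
Testing a few strings:
  'hh' → accept
  'hhgg' → accept
  'gh' → reject
  'ghhh' → reject
State roles: r0=zero h's; r1=two h's; r2=≥ three h's (dead); r3=one h
All strings over {g,h} containing exactly two h's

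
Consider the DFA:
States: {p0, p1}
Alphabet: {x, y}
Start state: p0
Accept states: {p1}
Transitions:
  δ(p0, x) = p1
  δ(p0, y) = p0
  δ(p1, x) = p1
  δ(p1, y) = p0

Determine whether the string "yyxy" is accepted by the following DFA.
Processing string "yyxy":
  p0 --y--> p0
  p0 --y--> p0
  p0 --x--> p1
  p1 --y--> p0
Final state: p0
Accept states: {p1}
No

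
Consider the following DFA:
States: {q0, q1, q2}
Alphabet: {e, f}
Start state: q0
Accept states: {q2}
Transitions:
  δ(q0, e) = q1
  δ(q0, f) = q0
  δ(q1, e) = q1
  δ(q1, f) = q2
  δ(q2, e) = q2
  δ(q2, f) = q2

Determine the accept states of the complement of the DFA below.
Complement accept states = All states \ Original accept states
= {q0, q1, q2} \ {q2}
{q0, q1}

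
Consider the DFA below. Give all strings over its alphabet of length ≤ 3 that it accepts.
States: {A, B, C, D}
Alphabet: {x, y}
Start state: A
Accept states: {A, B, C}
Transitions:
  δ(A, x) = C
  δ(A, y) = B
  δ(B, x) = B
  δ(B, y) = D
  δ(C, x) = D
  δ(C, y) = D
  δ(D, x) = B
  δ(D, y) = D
ε, x, y, yx, xxx, xyx, yxx, yyx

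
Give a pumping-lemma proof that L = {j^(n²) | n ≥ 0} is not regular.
Assume L is regular with pumping length p. Idea: pumping adds a fixed amount, but gaps between consecutive squares grow.
Choose s = j^(p²) (length p² ≥ p). By the pumping lemma, s = xyz with |xy| ≤ p, |y| > 0, so |y| = k with 1 ≤ k ≤ p. Then |xy²z| = p²+k. Since p² < p²+k ≤ p²+p < (p+1)², the length p²+k lies strictly between consecutive squares, so it is not a perfect square and xy²z ∉ L.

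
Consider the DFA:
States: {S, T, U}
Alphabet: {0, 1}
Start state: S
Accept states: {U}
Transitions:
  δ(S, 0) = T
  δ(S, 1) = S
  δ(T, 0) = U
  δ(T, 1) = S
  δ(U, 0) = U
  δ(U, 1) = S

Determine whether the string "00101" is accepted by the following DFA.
Processing string "00101":
  S --0--> T
  T --0--> U
  U --1--> S
  S --0--> T
  T --1--> S
Final state: S
Accept states: {U}
No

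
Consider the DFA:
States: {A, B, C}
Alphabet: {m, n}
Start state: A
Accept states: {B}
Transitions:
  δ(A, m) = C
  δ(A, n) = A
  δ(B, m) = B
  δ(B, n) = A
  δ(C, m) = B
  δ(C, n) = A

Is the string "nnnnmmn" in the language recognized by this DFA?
Processing string "nnnnmmn":
  A --n--> A
  A --n--> A
  A --n--> A
  A --n--> A
  A --m--> C
  C --m--> B
  B --n--> A
Final state: A
Accept states: {B}
No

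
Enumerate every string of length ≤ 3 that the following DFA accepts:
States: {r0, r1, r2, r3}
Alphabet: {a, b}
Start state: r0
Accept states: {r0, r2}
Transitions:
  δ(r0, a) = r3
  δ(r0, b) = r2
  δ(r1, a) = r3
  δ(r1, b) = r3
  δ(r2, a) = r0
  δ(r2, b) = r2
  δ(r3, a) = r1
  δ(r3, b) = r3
ε, b, ba, bb, bab, bba, bbb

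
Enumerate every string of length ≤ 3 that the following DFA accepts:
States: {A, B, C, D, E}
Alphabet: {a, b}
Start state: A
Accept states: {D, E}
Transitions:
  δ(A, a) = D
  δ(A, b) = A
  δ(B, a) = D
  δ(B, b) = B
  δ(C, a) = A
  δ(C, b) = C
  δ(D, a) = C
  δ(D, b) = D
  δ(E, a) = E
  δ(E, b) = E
a, ab, ba, abb, bab, bba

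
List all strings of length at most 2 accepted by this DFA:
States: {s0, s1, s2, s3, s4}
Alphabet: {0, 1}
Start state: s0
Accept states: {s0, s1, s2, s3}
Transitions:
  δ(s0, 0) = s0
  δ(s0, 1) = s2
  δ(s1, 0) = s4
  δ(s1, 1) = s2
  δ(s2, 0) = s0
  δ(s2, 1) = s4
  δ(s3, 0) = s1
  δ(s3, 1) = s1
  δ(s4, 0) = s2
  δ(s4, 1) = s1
ε, 0, 1, 00, 01, 10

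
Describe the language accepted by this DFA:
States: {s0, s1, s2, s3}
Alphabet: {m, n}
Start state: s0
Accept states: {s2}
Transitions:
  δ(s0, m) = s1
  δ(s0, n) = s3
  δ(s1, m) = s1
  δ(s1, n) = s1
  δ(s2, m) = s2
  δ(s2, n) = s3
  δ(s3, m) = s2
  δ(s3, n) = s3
Testing a few strings:
  'nn' → reject
  'mm' → reject
  'nmmm' → accept
  'm' → reject
State roles: s0=no input read; s1=started with m (dead); s2=started with n, last symbol m; s3=started with n, last symbol n
All strings over {m,n} that start with n and end with m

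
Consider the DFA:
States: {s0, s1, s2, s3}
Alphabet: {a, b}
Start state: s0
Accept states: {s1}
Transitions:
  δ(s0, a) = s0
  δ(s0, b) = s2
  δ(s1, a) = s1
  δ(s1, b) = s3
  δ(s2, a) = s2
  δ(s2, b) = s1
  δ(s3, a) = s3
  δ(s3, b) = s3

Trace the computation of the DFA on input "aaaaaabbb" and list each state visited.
read 'a': s0 → s0
  read 'a': s0 → s0
  read 'a': s0 → s0
  read 'a': s0 → s0
  read 'a': s0 → s0
  read 'a': s0 → s0
  read 'b': s0 → s2
  read 'b': s2 → s1
  read 'b': s1 → s3
s0 -> s0 -> s0 -> s0 -> s0 -> s0 -> s0 -> s2 -> s1 -> s3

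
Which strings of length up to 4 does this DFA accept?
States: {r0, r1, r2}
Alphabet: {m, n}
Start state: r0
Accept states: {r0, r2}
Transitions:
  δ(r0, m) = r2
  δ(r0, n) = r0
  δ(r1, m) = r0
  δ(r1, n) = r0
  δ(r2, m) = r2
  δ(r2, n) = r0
ε, m, n, mm, mn, nm, nn, mmm, mmn, mnm, mnn, nmm, nmn, nnm, nnn, mmmm, mmmn, mmnm, mmnn, mnmm, mnmn, mnnm, mnnn, nmmm, nmmn, nmnm, nmnn, nnmm, nnmn, nnnm, nnnn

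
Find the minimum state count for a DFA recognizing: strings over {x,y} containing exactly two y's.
By Myhill–Nerode, count the distinguishable equivalence classes: four classes — 0, 1, 2, or ≥3 y's seen.
4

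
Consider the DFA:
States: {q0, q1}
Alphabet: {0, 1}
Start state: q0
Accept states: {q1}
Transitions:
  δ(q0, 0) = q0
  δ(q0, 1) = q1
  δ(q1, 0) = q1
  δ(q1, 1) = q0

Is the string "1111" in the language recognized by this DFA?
Processing string "1111":
  q0 --1--> q1
  q1 --1--> q0
  q0 --1--> q1
  q1 --1--> q0
Final state: q0
Accept states: {q1}
No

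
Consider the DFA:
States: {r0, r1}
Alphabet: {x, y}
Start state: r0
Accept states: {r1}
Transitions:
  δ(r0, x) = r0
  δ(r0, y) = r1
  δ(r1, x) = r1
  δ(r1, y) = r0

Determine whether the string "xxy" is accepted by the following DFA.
Processing string "xxy":
  r0 --x--> r0
  r0 --x--> r0
  r0 --y--> r1
Final state: r1
Accept states: {r1}
Yes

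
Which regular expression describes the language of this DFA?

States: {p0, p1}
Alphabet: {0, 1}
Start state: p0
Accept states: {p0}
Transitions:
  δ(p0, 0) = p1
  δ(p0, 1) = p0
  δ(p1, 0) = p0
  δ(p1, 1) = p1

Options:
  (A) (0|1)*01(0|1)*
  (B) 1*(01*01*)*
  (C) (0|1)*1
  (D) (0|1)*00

Check each option against the DFA on short strings; one disagreement eliminates an option:
  (A) (0|1)*01(0|1)*: on ε the DFA stays in p0 and accepts (p0 ∈ Accept), but the regex does not match it → eliminate
  (B) 1*(01*01*)*: agrees with the DFA on every string of length ≤ 6
  (C) (0|1)*1: on ε the DFA stays in p0 and accepts (p0 ∈ Accept), but the regex does not match it → eliminate
  (D) (0|1)*00: on ε the DFA stays in p0 and accepts (p0 ∈ Accept), but the regex does not match it → eliminate
Only (B) is consistent with the DFA.
(B) 1*(01*01*)*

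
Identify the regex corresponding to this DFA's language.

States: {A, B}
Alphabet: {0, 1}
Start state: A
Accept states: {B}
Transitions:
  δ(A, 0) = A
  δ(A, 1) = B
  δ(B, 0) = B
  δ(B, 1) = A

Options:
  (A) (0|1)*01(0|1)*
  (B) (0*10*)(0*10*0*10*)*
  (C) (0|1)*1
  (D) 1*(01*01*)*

Check each option against the DFA on short strings; one disagreement eliminates an option:
  (A) (0|1)*01(0|1)*: on '1' the DFA goes A → B and accepts (B ∈ Accept), but the regex does not match it → eliminate
  (B) (0*10*)(0*10*0*10*)*: agrees with the DFA on every string of length ≤ 6
  (C) (0|1)*1: on '10' the DFA goes A → B → B and accepts (B ∈ Accept), but the regex does not match it → eliminate
  (D) 1*(01*01*)*: on ε the DFA stays in A and rejects (A ∉ Accept), but the regex matches it → eliminate
Only (B) is consistent with the DFA.
(B) (0*10*)(0*10*0*10*)*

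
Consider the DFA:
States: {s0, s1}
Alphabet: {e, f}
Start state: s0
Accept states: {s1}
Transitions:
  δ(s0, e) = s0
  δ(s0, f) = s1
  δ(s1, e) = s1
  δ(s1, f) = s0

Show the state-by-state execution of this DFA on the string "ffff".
read 'f': s0 → s1
  read 'f': s1 → s0
  read 'f': s0 → s1
  read 'f': s1 → s0
s0 -> s1 -> s0 -> s1 -> s0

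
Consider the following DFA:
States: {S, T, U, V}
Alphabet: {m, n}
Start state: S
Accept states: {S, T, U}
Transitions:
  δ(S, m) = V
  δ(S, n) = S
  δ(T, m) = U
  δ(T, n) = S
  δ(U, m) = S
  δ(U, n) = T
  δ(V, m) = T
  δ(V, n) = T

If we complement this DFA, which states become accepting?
Complement accept states = All states \ Original accept states
= {S, T, U, V} \ {S, T, U}
{V}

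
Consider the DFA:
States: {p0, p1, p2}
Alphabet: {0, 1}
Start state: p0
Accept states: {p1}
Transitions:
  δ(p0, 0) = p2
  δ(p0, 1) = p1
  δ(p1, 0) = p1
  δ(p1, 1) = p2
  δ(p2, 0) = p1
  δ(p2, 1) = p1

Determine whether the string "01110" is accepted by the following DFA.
Processing string "01110":
  p0 --0--> p2
  p2 --1--> p1
  p1 --1--> p2
  p2 --1--> p1
  p1 --0--> p1
Final state: p1
Accept states: {p1}
Yes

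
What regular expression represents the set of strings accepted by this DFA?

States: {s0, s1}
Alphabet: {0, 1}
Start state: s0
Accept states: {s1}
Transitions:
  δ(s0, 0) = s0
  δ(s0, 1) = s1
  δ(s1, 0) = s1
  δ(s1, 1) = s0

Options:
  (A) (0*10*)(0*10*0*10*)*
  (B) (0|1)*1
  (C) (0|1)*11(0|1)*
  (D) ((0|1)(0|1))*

Check each option against the DFA on short strings; one disagreement eliminates an option:
  (A) (0*10*)(0*10*0*10*)*: agrees with the DFA on every string of length ≤ 6
  (B) (0|1)*1: on '10' the DFA goes s0 → s1 → s1 and accepts (s1 ∈ Accept), but the regex does not match it → eliminate
  (C) (0|1)*11(0|1)*: on '1' the DFA goes s0 → s1 and accepts (s1 ∈ Accept), but the regex does not match it → eliminate
  (D) ((0|1)(0|1))*: on ε the DFA stays in s0 and rejects (s0 ∉ Accept), but the regex matches it → eliminate
Only (A) is consistent with the DFA.
(A) (0*10*)(0*10*0*10*)*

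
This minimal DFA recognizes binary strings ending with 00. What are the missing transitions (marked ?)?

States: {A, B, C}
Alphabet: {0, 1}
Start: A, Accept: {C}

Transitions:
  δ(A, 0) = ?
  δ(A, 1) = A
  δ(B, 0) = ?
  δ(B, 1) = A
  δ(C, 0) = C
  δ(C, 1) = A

From the language and accept set, identify what each state tracks — A: last symbol not 0; B: one trailing 0; C: two trailing 0's.
Each missing δ(q, a) is the state matching the new tracked value after reading a.
δ(A, 0) = B; δ(B, 0) = C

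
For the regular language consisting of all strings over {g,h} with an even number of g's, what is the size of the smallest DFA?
By Myhill–Nerode, count the distinguishable equivalence classes: two classes — parity of the count of g's.
2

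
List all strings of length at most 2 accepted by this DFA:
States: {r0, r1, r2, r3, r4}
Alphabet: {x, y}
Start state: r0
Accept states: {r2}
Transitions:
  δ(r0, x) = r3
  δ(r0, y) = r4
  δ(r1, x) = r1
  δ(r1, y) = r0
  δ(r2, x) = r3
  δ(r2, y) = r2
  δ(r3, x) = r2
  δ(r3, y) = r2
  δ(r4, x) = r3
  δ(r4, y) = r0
xx, xy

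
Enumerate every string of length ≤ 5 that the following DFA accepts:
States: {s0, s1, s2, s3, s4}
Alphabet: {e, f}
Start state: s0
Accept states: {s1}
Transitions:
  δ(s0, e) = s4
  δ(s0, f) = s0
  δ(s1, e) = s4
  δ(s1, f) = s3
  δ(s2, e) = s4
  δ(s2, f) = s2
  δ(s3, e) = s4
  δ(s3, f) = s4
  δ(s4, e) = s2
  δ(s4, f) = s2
None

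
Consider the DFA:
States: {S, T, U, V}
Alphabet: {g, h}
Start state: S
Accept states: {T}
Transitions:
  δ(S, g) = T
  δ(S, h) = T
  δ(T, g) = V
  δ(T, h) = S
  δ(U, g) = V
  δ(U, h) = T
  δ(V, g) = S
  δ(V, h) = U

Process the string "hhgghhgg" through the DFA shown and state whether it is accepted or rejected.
Processing string "hhgghhgg":
  S --h--> T
  T --h--> S
  S --g--> T
  T --g--> V
  V --h--> U
  U --h--> T
  T --g--> V
  V --g--> S
Final state: S
Accept states: {T}
No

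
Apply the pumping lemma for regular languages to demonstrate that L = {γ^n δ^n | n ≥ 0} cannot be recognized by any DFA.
Assume L is regular with pumping length p. Idea: pumping the γ-block changes the count balance.
Choose s = γ^p δ^p (length 2p ≥ p). By the pumping lemma, s = xyz with |xy| ≤ p, |y| > 0. So y = γ^k for some k > 0 (since xy is entirely within the γ's). Pumping gives xy²z = γ^(p+k) δ^p, which is not in L since p+k ≠ p.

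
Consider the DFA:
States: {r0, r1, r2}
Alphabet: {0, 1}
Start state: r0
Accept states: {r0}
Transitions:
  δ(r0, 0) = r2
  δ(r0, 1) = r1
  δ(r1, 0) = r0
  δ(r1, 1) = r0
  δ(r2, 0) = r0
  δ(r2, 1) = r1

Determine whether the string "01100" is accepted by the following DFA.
Processing string "01100":
  r0 --0--> r2
  r2 --1--> r1
  r1 --1--> r0
  r0 --0--> r2
  r2 --0--> r0
Final state: r0
Accept states: {r0}
Yes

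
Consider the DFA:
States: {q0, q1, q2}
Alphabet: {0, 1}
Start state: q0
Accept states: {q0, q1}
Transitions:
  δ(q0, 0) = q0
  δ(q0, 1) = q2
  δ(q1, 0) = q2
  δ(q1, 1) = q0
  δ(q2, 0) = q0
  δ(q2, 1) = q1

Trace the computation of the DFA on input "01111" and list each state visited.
read '0': q0 → q0
  read '1': q0 → q2
  read '1': q2 → q1
  read '1': q1 → q0
  read '1': q0 → q2
q0 -> q0 -> q2 -> q1 -> q0 -> q2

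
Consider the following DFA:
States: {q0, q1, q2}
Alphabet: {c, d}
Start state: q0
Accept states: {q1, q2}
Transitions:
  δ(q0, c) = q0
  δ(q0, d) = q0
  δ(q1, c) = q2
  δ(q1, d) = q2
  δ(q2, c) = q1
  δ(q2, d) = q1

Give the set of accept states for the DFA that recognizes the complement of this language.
Complement accept states = All states \ Original accept states
= {q0, q1, q2} \ {q1, q2}
{q0}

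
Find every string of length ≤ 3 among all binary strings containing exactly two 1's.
11, 011, 101, 110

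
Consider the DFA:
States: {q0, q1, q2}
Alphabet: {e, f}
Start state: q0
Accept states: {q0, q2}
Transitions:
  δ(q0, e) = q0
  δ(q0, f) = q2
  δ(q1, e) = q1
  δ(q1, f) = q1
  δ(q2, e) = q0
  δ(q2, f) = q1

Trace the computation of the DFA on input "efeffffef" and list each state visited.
read 'e': q0 → q0
  read 'f': q0 → q2
  read 'e': q2 → q0
  read 'f': q0 → q2
  read 'f': q2 → q1
  read 'f': q1 → q1
  read 'f': q1 → q1
  read 'e': q1 → q1
  read 'f': q1 → q1
q0 -> q0 -> q2 -> q0 -> q2 -> q1 -> q1 -> q1 -> q1 -> q1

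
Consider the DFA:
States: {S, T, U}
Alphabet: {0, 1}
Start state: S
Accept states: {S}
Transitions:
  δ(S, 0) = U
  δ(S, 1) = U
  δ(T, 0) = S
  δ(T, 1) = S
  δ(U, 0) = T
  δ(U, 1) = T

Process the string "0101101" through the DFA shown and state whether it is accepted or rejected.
Processing string "0101101":
  S --0--> U
  U --1--> T
  T --0--> S
  S --1--> U
  U --1--> T
  T --0--> S
  S --1--> U
Final state: U
Accept states: {S}
No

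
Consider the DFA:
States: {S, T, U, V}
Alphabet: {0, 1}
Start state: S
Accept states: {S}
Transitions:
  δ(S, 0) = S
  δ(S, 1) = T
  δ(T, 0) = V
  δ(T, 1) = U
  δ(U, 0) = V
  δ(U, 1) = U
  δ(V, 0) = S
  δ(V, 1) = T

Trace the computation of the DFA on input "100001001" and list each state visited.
read '1': S → T
  read '0': T → V
  read '0': V → S
  read '0': S → S
  read '0': S → S
  read '1': S → T
  read '0': T → V
  read '0': V → S
  read '1': S → T
S -> T -> V -> S -> S -> S -> T -> V -> S -> T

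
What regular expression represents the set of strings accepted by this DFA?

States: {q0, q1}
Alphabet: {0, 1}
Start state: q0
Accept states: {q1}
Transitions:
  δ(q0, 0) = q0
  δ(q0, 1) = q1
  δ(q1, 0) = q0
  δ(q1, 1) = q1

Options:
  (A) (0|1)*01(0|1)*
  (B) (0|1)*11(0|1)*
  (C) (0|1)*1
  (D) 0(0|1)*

Check each option against the DFA on short strings; one disagreement eliminates an option:
  (A) (0|1)*01(0|1)*: on '1' the DFA goes q0 → q1 and accepts (q1 ∈ Accept), but the regex does not match it → eliminate
  (B) (0|1)*11(0|1)*: on '1' the DFA goes q0 → q1 and accepts (q1 ∈ Accept), but the regex does not match it → eliminate
  (C) (0|1)*1: agrees with the DFA on every string of length ≤ 6
  (D) 0(0|1)*: on '0' the DFA goes q0 → q0 and rejects (q0 ∉ Accept), but the regex matches it → eliminate
Only (C) is consistent with the DFA.
(C) (0|1)*1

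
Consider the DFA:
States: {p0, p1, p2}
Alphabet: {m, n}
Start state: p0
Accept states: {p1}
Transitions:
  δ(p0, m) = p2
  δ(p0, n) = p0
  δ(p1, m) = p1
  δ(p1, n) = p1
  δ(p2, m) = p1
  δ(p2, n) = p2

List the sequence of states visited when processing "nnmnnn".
read 'n': p0 → p0
  read 'n': p0 → p0
  read 'm': p0 → p2
  read 'n': p2 → p2
  read 'n': p2 → p2
  read 'n': p2 → p2
p0 -> p0 -> p0 -> p2 -> p2 -> p2 -> p2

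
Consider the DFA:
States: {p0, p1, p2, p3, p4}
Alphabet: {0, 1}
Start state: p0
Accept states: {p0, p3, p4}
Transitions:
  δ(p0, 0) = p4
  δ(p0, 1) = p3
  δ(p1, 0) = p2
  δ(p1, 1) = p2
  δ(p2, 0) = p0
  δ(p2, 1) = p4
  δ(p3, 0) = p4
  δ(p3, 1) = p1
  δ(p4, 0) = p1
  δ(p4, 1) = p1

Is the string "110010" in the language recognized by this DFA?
Processing string "110010":
  p0 --1--> p3
  p3 --1--> p1
  p1 --0--> p2
  p2 --0--> p0
  p0 --1--> p3
  p3 --0--> p4
Final state: p4
Accept states: {p0, p3, p4}
Yes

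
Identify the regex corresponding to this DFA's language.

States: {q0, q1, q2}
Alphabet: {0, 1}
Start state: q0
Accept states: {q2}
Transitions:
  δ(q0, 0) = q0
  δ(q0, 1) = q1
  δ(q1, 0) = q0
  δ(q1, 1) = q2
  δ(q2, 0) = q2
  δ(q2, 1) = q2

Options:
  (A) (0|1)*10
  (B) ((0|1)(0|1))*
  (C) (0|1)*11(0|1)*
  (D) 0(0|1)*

Check each option against the DFA on short strings; one disagreement eliminates an option:
  (A) (0|1)*10: on '10' the DFA goes q0 → q1 → q0 and rejects (q0 ∉ Accept), but the regex matches it → eliminate
  (B) ((0|1)(0|1))*: on ε the DFA stays in q0 and rejects (q0 ∉ Accept), but the regex matches it → eliminate
  (C) (0|1)*11(0|1)*: agrees with the DFA on every string of length ≤ 6
  (D) 0(0|1)*: on '0' the DFA goes q0 → q0 and rejects (q0 ∉ Accept), but the regex matches it → eliminate
Only (C) is consistent with the DFA.
(C) (0|1)*11(0|1)*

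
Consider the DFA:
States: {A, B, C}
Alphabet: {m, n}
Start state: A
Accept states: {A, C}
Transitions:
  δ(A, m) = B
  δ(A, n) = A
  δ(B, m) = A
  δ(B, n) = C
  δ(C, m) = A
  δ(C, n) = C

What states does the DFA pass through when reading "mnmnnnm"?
read 'm': A → B
  read 'n': B → C
  read 'm': C → A
  read 'n': A → A
  read 'n': A → A
  read 'n': A → A
  read 'm': A → B
A -> B -> C -> A -> A -> A -> A -> B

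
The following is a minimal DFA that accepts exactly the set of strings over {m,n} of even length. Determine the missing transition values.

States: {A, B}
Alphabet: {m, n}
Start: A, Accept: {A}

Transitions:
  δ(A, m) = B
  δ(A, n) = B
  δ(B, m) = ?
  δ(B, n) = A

From the language and accept set, identify what each state tracks — A: even length so far; B: odd length so far.
Each missing δ(q, a) is the state matching the new tracked value after reading a.
δ(B, m) = A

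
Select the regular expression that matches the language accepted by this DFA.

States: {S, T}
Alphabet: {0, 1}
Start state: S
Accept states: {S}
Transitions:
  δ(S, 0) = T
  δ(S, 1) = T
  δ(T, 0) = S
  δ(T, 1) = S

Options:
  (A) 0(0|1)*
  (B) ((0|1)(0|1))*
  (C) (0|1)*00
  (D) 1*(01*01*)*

Check each option against the DFA on short strings; one disagreement eliminates an option:
  (A) 0(0|1)*: on ε the DFA stays in S and accepts (S ∈ Accept), but the regex does not match it → eliminate
  (B) ((0|1)(0|1))*: agrees with the DFA on every string of length ≤ 6
  (C) (0|1)*00: on ε the DFA stays in S and accepts (S ∈ Accept), but the regex does not match it → eliminate
  (D) 1*(01*01*)*: on '1' the DFA goes S → T and rejects (T ∉ Accept), but the regex matches it → eliminate
Only (B) is consistent with the DFA.
(B) ((0|1)(0|1))*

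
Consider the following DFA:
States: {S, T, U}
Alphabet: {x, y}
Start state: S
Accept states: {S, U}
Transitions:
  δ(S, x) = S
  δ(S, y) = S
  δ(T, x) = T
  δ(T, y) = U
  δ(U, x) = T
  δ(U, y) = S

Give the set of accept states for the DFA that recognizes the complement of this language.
Complement accept states = All states \ Original accept states
= {S, T, U} \ {S, U}
{T}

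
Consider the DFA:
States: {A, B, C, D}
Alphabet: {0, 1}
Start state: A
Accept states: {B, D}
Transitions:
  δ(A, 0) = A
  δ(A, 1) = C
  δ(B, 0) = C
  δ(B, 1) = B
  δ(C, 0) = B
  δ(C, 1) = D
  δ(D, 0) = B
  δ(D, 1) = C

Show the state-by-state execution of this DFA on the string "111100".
read '1': A → C
  read '1': C → D
  read '1': D → C
  read '1': C → D
  read '0': D → B
  read '0': B → C
A -> C -> D -> C -> D -> B -> C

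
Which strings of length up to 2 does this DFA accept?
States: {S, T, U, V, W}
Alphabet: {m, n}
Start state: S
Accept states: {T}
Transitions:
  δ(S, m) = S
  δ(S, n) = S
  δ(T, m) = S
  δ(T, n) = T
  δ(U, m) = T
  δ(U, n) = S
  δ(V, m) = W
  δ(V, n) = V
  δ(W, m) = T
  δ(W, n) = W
None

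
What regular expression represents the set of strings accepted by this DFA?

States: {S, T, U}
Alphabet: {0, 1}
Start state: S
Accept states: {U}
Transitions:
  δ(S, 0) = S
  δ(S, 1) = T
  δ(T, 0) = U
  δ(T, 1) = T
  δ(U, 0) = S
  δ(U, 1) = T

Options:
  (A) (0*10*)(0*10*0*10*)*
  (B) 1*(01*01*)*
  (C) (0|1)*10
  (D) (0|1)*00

Check each option against the DFA on short strings; one disagreement eliminates an option:
  (A) (0*10*)(0*10*0*10*)*: on '1' the DFA goes S → T and rejects (T ∉ Accept), but the regex matches it → eliminate
  (B) 1*(01*01*)*: on ε the DFA stays in S and rejects (S ∉ Accept), but the regex matches it → eliminate
  (C) (0|1)*10: agrees with the DFA on every string of length ≤ 6
  (D) (0|1)*00: on '00' the DFA goes S → S → S and rejects (S ∉ Accept), but the regex matches it → eliminate
Only (C) is consistent with the DFA.
(C) (0|1)*10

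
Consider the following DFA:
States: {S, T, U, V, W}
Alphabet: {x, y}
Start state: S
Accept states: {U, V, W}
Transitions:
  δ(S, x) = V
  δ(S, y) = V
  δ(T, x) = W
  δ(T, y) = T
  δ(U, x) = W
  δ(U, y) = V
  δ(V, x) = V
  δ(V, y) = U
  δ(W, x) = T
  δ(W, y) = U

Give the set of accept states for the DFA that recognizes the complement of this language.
Complement accept states = All states \ Original accept states
= {S, T, U, V, W} \ {U, V, W}
{S, T}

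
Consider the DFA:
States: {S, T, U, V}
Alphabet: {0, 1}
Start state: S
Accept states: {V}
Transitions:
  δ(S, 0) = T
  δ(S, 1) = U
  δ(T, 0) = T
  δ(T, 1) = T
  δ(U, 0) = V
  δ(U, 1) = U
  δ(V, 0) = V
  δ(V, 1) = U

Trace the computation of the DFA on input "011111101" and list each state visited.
read '0': S → T
  read '1': T → T
  read '1': T → T
  read '1': T → T
  read '1': T → T
  read '1': T → T
  read '1': T → T
  read '0': T → T
  read '1': T → T
S -> T -> T -> T -> T -> T -> T -> T -> T -> T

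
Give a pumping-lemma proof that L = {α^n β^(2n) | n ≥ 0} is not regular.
Assume L is regular with pumping length p. Idea: pumping the α-block breaks the 1:2 ratio.
Choose s = α^p β^(2p) (length 3p ≥ p). By the pumping lemma, s = xyz with |xy| ≤ p, |y| > 0, so y = α^k with k ≥ 1. Then xy²z = α^(p+k) β^(2p). For this to be in L we would need 2p = 2(p+k), i.e. 2k = 0, contradicting k ≥ 1. So xy²z ∉ L.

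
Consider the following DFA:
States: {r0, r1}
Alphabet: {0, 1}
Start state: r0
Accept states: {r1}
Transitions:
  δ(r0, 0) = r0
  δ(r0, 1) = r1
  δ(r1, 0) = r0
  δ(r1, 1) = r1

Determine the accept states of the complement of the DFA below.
Complement accept states = All states \ Original accept states
= {r0, r1} \ {r1}
{r0}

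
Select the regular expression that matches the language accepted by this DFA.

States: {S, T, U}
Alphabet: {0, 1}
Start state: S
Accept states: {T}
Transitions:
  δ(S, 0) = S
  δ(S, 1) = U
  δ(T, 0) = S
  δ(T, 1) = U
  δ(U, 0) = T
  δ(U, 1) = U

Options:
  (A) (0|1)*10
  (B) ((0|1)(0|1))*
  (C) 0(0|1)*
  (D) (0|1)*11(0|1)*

Check each option against the DFA on short strings; one disagreement eliminates an option:
  (A) (0|1)*10: agrees with the DFA on every string of length ≤ 6
  (B) ((0|1)(0|1))*: on ε the DFA stays in S and rejects (S ∉ Accept), but the regex matches it → eliminate
  (C) 0(0|1)*: on '0' the DFA goes S → S and rejects (S ∉ Accept), but the regex matches it → eliminate
  (D) (0|1)*11(0|1)*: on '10' the DFA goes S → U → T and accepts (T ∈ Accept), but the regex does not match it → eliminate
Only (A) is consistent with the DFA.
(A) (0|1)*10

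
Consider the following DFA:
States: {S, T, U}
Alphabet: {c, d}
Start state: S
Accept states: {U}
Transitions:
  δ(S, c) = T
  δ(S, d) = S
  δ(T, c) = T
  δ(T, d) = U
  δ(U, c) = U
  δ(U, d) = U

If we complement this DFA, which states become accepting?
Complement accept states = All states \ Original accept states
= {S, T, U} \ {U}
{S, T}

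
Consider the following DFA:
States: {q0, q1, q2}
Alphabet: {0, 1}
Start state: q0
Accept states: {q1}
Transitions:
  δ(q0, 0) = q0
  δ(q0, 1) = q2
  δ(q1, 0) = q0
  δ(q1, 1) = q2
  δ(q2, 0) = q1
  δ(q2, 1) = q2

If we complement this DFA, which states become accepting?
Complement accept states = All states \ Original accept states
= {q0, q1, q2} \ {q1}
{q0, q2}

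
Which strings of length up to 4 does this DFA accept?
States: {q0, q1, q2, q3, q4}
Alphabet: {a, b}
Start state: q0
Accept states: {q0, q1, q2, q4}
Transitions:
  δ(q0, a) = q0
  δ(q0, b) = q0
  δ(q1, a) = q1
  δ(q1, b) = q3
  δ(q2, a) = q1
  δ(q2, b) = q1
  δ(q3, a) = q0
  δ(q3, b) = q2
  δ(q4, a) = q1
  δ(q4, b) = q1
ε, a, b, aa, ab, ba, bb, aaa, aab, aba, abb, baa, bab, bba, bbb, aaaa, aaab, aaba, aabb, abaa, abab, abba, abbb, baaa, baab, baba, babb, bbaa, bbab, bbba, bbbb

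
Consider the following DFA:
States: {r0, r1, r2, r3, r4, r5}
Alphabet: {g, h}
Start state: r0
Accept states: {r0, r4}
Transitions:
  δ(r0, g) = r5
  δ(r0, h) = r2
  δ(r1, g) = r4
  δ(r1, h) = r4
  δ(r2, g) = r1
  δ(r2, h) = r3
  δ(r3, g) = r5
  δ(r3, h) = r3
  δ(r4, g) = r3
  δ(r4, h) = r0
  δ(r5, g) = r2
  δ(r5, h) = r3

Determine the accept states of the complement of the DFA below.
Complement accept states = All states \ Original accept states
= {r0, r1, r2, r3, r4, r5} \ {r0, r4}
{r1, r2, r3, r5}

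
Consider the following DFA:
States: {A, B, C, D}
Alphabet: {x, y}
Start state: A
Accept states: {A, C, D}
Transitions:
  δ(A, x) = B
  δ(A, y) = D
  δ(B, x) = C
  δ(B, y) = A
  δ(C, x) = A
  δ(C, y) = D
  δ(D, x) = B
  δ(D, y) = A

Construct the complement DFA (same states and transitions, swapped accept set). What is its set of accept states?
Complement accept states = All states \ Original accept states
= {A, B, C, D} \ {A, C, D}
{B}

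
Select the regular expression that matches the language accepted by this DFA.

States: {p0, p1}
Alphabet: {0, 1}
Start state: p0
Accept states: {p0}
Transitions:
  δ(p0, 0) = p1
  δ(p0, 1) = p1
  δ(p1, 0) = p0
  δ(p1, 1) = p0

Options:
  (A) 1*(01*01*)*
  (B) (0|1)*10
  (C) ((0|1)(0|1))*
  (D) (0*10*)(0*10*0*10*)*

Check each option against the DFA on short strings; one disagreement eliminates an option:
  (A) 1*(01*01*)*: on '1' the DFA goes p0 → p1 and rejects (p1 ∉ Accept), but the regex matches it → eliminate
  (B) (0|1)*10: on ε the DFA stays in p0 and accepts (p0 ∈ Accept), but the regex does not match it → eliminate
  (C) ((0|1)(0|1))*: agrees with the DFA on every string of length ≤ 6
  (D) (0*10*)(0*10*0*10*)*: on ε the DFA stays in p0 and accepts (p0 ∈ Accept), but the regex does not match it → eliminate
Only (C) is consistent with the DFA.
(C) ((0|1)(0|1))*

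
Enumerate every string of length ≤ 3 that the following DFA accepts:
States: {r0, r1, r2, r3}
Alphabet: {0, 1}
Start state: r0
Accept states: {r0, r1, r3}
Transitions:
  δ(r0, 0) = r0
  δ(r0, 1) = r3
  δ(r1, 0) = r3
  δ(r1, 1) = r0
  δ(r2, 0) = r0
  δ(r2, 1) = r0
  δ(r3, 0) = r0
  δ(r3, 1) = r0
ε, 0, 1, 00, 01, 10, 11, 000, 001, 010, 011, 100, 101, 110, 111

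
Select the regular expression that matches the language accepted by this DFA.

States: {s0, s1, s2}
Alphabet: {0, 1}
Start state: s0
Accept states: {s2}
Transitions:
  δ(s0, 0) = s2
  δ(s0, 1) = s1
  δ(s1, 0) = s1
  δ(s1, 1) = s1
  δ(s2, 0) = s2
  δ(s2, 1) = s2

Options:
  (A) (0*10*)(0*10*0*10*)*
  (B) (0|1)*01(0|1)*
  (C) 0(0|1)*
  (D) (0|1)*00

Check each option against the DFA on short strings; one disagreement eliminates an option:
  (A) (0*10*)(0*10*0*10*)*: on '0' the DFA goes s0 → s2 and accepts (s2 ∈ Accept), but the regex does not match it → eliminate
  (B) (0|1)*01(0|1)*: on '0' the DFA goes s0 → s2 and accepts (s2 ∈ Accept), but the regex does not match it → eliminate
  (C) 0(0|1)*: agrees with the DFA on every string of length ≤ 6
  (D) (0|1)*00: on '0' the DFA goes s0 → s2 and accepts (s2 ∈ Accept), but the regex does not match it → eliminate
Only (C) is consistent with the DFA.
(C) 0(0|1)*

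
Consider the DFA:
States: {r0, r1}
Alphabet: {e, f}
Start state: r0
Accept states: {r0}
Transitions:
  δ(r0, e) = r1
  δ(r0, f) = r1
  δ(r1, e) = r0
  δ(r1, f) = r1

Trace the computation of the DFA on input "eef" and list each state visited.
read 'e': r0 → r1
  read 'e': r1 → r0
  read 'f': r0 → r1
r0 -> r1 -> r0 -> r1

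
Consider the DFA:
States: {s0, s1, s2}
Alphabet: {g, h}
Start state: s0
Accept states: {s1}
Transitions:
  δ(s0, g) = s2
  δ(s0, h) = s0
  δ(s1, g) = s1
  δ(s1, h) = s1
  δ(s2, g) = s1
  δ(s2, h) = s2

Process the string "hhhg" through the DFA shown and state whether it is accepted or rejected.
Processing string "hhhg":
  s0 --h--> s0
  s0 --h--> s0
  s0 --h--> s0
  s0 --g--> s2
Final state: s2
Accept states: {s1}
No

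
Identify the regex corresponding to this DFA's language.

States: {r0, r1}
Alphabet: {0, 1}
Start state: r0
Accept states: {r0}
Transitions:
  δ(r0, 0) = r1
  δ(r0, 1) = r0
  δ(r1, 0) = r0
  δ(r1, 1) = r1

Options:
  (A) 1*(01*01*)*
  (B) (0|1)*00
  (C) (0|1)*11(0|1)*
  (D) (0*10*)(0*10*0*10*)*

Check each option against the DFA on short strings; one disagreement eliminates an option:
  (A) 1*(01*01*)*: agrees with the DFA on every string of length ≤ 6
  (B) (0|1)*00: on ε the DFA stays in r0 and accepts (r0 ∈ Accept), but the regex does not match it → eliminate
  (C) (0|1)*11(0|1)*: on ε the DFA stays in r0 and accepts (r0 ∈ Accept), but the regex does not match it → eliminate
  (D) (0*10*)(0*10*0*10*)*: on ε the DFA stays in r0 and accepts (r0 ∈ Accept), but the regex does not match it → eliminate
Only (A) is consistent with the DFA.
(A) 1*(01*01*)*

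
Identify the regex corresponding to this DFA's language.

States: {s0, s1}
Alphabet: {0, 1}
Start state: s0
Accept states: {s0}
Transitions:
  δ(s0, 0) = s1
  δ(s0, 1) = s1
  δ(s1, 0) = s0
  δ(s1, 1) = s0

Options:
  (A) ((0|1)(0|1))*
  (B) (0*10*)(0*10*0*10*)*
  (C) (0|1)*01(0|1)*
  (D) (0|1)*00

Check each option against the DFA on short strings; one disagreement eliminates an option:
  (A) ((0|1)(0|1))*: agrees with the DFA on every string of length ≤ 6
  (B) (0*10*)(0*10*0*10*)*: on ε the DFA stays in s0 and accepts (s0 ∈ Accept), but the regex does not match it → eliminate
  (C) (0|1)*01(0|1)*: on ε the DFA stays in s0 and accepts (s0 ∈ Accept), but the regex does not match it → eliminate
  (D) (0|1)*00: on ε the DFA stays in s0 and accepts (s0 ∈ Accept), but the regex does not match it → eliminate
Only (A) is consistent with the DFA.
(A) ((0|1)(0|1))*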